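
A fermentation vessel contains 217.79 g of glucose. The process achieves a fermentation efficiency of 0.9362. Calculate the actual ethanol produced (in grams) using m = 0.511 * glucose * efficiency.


Actual ethanol: m = 0.511 * 217.79 * 0.9362
m = 104.1903 g

104.1903 g


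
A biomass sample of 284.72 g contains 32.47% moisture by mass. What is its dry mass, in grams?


Wd = Ww * (1 - MC/100)
= 284.72 * (1 - 32.47/100)
= 192.2714 g

192.2714 g


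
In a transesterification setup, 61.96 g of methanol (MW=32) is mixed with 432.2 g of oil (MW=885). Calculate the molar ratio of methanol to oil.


Molar ratio = n_MeOH / n_oil = (MeOH/32) / (oil/885) = (MeOH * 885) / (32 * oil)
= (61.96 * 885) / (32 * 432.2)
= 3.9648

3.9648


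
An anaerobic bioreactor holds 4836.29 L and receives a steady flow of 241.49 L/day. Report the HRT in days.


HRT = V / Q
= 4836.29 / 241.49
= 20.0269 days

20.0269 days


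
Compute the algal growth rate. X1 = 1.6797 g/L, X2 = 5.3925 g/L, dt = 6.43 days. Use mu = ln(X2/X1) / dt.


mu = ln(X2/X1) / dt
= ln(5.3925/1.6797) / 6.43
= 0.1814 per day

0.1814 per day


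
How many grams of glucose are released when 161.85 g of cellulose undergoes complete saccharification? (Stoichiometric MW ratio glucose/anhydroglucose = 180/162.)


glucose = cellulose * 180/162
= 161.85 * 180/162
= 179.8333 g

179.8333 g


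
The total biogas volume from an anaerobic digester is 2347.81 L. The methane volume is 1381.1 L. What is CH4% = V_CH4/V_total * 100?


CH4% = V_CH4 / V_total * 100
= 1381.1 / 2347.81 * 100
= 58.8250%

58.8250%


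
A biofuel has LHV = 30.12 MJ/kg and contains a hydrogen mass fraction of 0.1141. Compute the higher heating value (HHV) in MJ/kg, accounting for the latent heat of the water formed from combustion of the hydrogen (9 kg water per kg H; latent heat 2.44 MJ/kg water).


HHV = LHV + H_frac * 9 * 2.44
= 30.12 + 0.1141 * 9 * 2.44
= 32.6256 MJ/kg

32.6256 MJ/kg


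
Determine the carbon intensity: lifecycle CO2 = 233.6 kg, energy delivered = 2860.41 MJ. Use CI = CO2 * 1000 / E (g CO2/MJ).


CI = CO2 * 1000 / E
= 233.6 * 1000 / 2860.41
= 81.6666 g CO2/MJ

81.6666 g CO2/MJ


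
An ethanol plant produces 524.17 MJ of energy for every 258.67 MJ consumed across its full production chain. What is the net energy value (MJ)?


NEV = E_out - E_in
= 524.17 - 258.67
= 265.5000 MJ

265.5000 MJ


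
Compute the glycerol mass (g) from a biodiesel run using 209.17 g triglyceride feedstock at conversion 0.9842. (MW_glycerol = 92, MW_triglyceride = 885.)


glycerol = oil * conv * (92/885)
= 209.17 * 0.9842 * 92 / 885
= 21.4007 g

21.4007 g


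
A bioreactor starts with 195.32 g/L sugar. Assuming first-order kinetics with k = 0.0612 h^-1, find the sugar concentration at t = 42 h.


S = S0 * exp(-k * t)
S = 195.32 * exp(-0.0612 * 42)
S = 14.9429 g/L

14.9429 g/L


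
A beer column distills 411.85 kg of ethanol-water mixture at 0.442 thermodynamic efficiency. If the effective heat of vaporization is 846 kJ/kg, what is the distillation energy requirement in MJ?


E = m * 846 / (eta * 1000)
= 411.85 * 846 / (0.442 * 1000)
= 788.2921 MJ

788.2921 MJ


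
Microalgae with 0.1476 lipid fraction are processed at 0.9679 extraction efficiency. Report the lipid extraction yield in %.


Y = lipid_content * extraction_eff * 100
= 0.1476 * 0.9679 * 100
= 14.2862%

14.2862%


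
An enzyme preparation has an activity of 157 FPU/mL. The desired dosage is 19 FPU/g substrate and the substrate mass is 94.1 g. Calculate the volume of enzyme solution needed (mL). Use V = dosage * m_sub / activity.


V = dosage * m_sub / activity
V = 19 * 94.1 / 157
V = 11.3879 mL

11.3879 mL


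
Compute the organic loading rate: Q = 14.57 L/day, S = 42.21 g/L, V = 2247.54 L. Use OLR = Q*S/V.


OLR = Q * S / V
= 14.57 * 42.21 / 2247.54
= 0.2736 g/L/day

0.2736 g/L/day


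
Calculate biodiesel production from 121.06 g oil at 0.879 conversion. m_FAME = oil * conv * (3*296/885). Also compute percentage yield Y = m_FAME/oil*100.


m_FAME = oil * conv * (3 * 296 / 885) = oil * conv * (888/885)
= 121.06 * 0.879 * 888 / 885
= 106.7725 g
Y = m_FAME / oil * 100 = conv * (888/885) * 100
= 0.879 * 888 / 885 * 100
= 88.20%

106.7725 g FAME; Y = 88.20%


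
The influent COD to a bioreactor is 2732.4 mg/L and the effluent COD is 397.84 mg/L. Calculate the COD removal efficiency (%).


eta = (COD_in - COD_out) / COD_in * 100
= (2732.4 - 397.84) / 2732.4 * 100
= 85.4399%

85.4399%


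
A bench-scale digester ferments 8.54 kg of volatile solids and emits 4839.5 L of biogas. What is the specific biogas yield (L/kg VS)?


Y = V / VS
= 4839.5 / 8.54
= 566.6862 L/kg VS

566.6862 L/kg VS


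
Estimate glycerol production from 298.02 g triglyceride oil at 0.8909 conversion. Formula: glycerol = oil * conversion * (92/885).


glycerol = oil * conv * (92/885)
= 298.02 * 0.8909 * 92 / 885
= 27.6006 g

27.6006 g


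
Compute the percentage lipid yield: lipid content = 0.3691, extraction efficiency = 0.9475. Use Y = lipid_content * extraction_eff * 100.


Y = lipid_content * extraction_eff * 100
= 0.3691 * 0.9475 * 100
= 34.9722%

34.9722%


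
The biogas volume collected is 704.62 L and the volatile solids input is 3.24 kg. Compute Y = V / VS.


Y = V / VS
= 704.62 / 3.24
= 217.4753 L/kg VS

217.4753 L/kg VS


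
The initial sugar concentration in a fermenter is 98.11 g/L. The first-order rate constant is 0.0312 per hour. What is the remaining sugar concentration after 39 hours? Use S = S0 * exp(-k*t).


S = S0 * exp(-k * t)
S = 98.11 * exp(-0.0312 * 39)
S = 29.0579 g/L

29.0579 g/L


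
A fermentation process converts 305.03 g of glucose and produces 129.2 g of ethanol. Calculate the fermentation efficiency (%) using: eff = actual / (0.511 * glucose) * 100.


Fermentation efficiency = (actual / (0.511 * glucose)) * 100
= (129.2 / (0.511 * 305.03)) * 100
= 82.8894%

82.8894%


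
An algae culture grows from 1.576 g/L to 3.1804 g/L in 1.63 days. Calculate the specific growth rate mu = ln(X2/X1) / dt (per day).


mu = ln(X2/X1) / dt
= ln(3.1804/1.576) / 1.63
= 0.4307 per day

0.4307 per day


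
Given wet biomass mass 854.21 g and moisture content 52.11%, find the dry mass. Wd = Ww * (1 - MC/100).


Wd = Ww * (1 - MC/100)
= 854.21 * (1 - 52.11/100)
= 409.0812 g

409.0812 g


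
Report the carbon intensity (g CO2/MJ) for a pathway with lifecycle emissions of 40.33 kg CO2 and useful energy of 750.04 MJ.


CI = CO2 * 1000 / E
= 40.33 * 1000 / 750.04
= 53.7705 g CO2/MJ

53.7705 g CO2/MJ


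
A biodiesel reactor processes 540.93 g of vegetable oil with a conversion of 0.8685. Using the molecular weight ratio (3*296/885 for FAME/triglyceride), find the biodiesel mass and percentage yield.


m_FAME = oil * conv * (3 * 296 / 885) = oil * conv * (888/885)
= 540.93 * 0.8685 * 888 / 885
= 471.3902 g
Y = m_FAME / oil * 100 = conv * (888/885) * 100
= 0.8685 * 888 / 885 * 100
= 87.14%

471.3902 g FAME; Y = 87.14%


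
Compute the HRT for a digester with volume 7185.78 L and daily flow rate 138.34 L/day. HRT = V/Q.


HRT = V / Q
= 7185.78 / 138.34
= 51.9429 days

51.9429 days


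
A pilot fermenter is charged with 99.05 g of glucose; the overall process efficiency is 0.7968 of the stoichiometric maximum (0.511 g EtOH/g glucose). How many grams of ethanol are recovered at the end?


Actual ethanol: m = 0.511 * 99.05 * 0.7968
m = 40.3297 g

40.3297 g


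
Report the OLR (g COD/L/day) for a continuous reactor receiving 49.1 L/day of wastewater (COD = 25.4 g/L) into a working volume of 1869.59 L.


OLR = Q * S / V
= 49.1 * 25.4 / 1869.59
= 0.6671 g/L/day

0.6671 g/L/day


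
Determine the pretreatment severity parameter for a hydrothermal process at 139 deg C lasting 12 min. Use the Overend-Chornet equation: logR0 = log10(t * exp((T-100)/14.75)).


logR0 = log10(t * exp((T - 100) / 14.75))
= log10(12 * exp((139 - 100) / 14.75))
= 2.2275

2.2275


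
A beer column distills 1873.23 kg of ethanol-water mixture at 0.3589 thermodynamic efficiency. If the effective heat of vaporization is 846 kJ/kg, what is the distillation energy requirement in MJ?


E = m * 846 / (eta * 1000)
= 1873.23 * 846 / (0.3589 * 1000)
= 4415.5826 MJ

4415.5826 MJ


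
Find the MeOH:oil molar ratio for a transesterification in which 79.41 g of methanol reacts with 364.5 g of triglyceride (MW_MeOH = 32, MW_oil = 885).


Molar ratio = n_MeOH / n_oil = (MeOH/32) / (oil/885) = (MeOH * 885) / (32 * oil)
= (79.41 * 885) / (32 * 364.5)
= 6.0252

6.0252


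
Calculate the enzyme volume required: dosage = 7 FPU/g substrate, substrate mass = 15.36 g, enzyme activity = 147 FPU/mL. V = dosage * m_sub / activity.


V = dosage * m_sub / activity
V = 7 * 15.36 / 147
V = 0.7314 mL

0.7314 mL


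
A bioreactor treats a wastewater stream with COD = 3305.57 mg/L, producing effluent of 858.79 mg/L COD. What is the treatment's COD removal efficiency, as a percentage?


eta = (COD_in - COD_out) / COD_in * 100
= (3305.57 - 858.79) / 3305.57 * 100
= 74.0199%

74.0199%


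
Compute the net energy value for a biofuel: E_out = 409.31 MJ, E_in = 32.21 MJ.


NEV = E_out - E_in
= 409.31 - 32.21
= 377.1000 MJ

377.1000 MJ


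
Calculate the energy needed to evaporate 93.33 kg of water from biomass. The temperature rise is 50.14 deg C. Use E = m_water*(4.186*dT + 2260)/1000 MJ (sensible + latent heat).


E = m_water * (4.186 * dT + 2260) / 1000
= 93.33 * (4.186 * 50.14 + 2260) / 1000
= 230.5145 MJ

230.5145 MJ


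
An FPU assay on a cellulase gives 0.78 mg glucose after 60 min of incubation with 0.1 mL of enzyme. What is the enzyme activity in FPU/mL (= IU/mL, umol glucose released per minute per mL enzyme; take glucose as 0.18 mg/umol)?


Activity = glucose_mg / (0.18 mg/umol * V_mL * t_min)
= 0.78 / (0.18 * 0.1 * 60)
= 0.7222 FPU/mL

0.7222 FPU/mL


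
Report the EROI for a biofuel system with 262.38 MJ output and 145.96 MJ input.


EROI = E_out / E_in
= 262.38 / 145.96
= 1.7976

1.7976


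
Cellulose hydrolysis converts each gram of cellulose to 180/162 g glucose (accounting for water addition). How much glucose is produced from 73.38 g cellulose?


glucose = cellulose * 180/162
= 73.38 * 180/162
= 81.5333 g

81.5333 g


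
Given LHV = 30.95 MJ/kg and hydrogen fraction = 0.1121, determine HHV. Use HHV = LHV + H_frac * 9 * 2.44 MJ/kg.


HHV = LHV + H_frac * 9 * 2.44
= 30.95 + 0.1121 * 9 * 2.44
= 33.4117 MJ/kg

33.4117 MJ/kg


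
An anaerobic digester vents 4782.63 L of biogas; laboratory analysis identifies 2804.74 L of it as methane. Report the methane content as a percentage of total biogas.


CH4% = V_CH4 / V_total * 100
= 2804.74 / 4782.63 * 100
= 58.6443%

58.6443%


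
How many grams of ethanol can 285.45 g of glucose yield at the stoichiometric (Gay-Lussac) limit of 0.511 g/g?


Theoretical ethanol yield: m_EtOH = 0.511 * m_glucose
m_EtOH = 0.511 * 285.45 = 145.8649 g

145.8649 g


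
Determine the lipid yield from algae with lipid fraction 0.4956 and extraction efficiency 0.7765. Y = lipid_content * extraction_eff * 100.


Y = lipid_content * extraction_eff * 100
= 0.4956 * 0.7765 * 100
= 38.4833%

38.4833%


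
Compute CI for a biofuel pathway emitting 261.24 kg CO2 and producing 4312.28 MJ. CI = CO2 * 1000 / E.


CI = CO2 * 1000 / E
= 261.24 * 1000 / 4312.28
= 60.5805 g CO2/MJ

60.5805 g CO2/MJ


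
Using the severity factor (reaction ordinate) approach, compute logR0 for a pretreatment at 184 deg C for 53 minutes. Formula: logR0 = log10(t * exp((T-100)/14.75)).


logR0 = log10(t * exp((T - 100) / 14.75))
= log10(53 * exp((184 - 100) / 14.75))
= 4.1975

4.1975


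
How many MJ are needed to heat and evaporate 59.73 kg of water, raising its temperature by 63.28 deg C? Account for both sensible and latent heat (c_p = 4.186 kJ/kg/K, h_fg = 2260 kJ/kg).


E = m_water * (4.186 * dT + 2260) / 1000
= 59.73 * (4.186 * 63.28 + 2260) / 1000
= 150.8117 MJ

150.8117 MJ


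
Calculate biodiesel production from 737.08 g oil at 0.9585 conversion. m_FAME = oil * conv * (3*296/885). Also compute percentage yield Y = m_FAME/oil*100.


m_FAME = oil * conv * (3 * 296 / 885) = oil * conv * (888/885)
= 737.08 * 0.9585 * 888 / 885
= 708.8861 g
Y = m_FAME / oil * 100 = conv * (888/885) * 100
= 0.9585 * 888 / 885 * 100
= 96.17%

708.8861 g FAME; Y = 96.17%


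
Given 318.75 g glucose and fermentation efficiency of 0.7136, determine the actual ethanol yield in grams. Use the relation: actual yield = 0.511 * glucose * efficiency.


Actual ethanol: m = 0.511 * 318.75 * 0.7136
m = 116.2321 g

116.2321 g


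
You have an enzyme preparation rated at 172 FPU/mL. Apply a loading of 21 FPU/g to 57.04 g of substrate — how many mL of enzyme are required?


V = dosage * m_sub / activity
V = 21 * 57.04 / 172
V = 6.9642 mL

6.9642 mL


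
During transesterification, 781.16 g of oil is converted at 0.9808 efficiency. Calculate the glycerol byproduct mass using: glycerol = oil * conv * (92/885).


glycerol = oil * conv * (92/885)
= 781.16 * 0.9808 * 92 / 885
= 79.6462 g

79.6462 g


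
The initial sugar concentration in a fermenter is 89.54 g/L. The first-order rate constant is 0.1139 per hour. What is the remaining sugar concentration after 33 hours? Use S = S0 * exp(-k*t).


S = S0 * exp(-k * t)
S = 89.54 * exp(-0.1139 * 33)
S = 2.0875 g/L

2.0875 g/L


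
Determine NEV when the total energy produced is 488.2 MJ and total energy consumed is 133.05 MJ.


NEV = E_out - E_in
= 488.2 - 133.05
= 355.1500 MJ

355.1500 MJ


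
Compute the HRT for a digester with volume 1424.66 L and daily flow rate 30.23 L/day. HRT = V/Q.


HRT = V / Q
= 1424.66 / 30.23
= 47.1274 days

47.1274 days


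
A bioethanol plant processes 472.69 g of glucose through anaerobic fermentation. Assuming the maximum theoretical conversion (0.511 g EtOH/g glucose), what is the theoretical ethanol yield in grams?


Theoretical ethanol yield: m_EtOH = 0.511 * m_glucose
m_EtOH = 0.511 * 472.69 = 241.5446 g

241.5446 g


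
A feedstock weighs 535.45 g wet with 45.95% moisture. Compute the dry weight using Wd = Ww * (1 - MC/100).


Wd = Ww * (1 - MC/100)
= 535.45 * (1 - 45.95/100)
= 289.4107 g

289.4107 g


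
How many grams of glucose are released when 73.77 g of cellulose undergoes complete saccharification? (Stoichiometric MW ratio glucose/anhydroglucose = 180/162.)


glucose = cellulose * 180/162
= 73.77 * 180/162
= 81.9667 g

81.9667 g


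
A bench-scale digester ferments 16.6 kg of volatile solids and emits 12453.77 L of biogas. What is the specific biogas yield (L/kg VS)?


Y = V / VS
= 12453.77 / 16.6
= 750.2271 L/kg VS

750.2271 L/kg VS


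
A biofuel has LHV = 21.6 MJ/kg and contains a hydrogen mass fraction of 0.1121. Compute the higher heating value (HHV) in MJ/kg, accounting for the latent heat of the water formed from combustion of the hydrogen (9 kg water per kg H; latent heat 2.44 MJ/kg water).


HHV = LHV + H_frac * 9 * 2.44
= 21.6 + 0.1121 * 9 * 2.44
= 24.0617 MJ/kg

24.0617 MJ/kg


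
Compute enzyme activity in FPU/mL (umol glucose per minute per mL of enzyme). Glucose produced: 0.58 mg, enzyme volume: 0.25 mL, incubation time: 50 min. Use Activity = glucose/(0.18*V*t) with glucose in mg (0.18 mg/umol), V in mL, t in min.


Activity = glucose_mg / (0.18 mg/umol * V_mL * t_min)
= 0.58 / (0.18 * 0.25 * 50)
= 0.2578 FPU/mL

0.2578 FPU/mL


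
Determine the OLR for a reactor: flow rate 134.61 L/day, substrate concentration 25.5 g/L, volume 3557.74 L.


OLR = Q * S / V
= 134.61 * 25.5 / 3557.74
= 0.9648 g/L/day

0.9648 g/L/day


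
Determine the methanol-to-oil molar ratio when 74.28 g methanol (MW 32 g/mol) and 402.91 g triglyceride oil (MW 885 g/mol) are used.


Molar ratio = n_MeOH / n_oil = (MeOH/32) / (oil/885) = (MeOH * 885) / (32 * oil)
= (74.28 * 885) / (32 * 402.91)
= 5.0987

5.0987


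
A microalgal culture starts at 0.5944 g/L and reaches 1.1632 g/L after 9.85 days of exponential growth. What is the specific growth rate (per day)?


mu = ln(X2/X1) / dt
= ln(1.1632/0.5944) / 9.85
= 0.0682 per day

0.0682 per day


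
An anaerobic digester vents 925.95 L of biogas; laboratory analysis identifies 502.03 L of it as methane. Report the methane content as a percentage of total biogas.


CH4% = V_CH4 / V_total * 100
= 502.03 / 925.95 * 100
= 54.2178%

54.2178%


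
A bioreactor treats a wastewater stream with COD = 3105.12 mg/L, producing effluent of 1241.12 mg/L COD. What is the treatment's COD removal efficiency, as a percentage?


eta = (COD_in - COD_out) / COD_in * 100
= (3105.12 - 1241.12) / 3105.12 * 100
= 60.0299%

60.0299%


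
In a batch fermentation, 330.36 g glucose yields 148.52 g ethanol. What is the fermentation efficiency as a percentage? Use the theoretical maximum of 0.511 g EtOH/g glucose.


Fermentation efficiency = (actual / (0.511 * glucose)) * 100
= (148.52 / (0.511 * 330.36)) * 100
= 87.9785%

87.9785%


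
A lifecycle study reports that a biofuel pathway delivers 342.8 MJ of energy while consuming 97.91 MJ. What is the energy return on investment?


EROI = E_out / E_in
= 342.8 / 97.91
= 3.5012

3.5012


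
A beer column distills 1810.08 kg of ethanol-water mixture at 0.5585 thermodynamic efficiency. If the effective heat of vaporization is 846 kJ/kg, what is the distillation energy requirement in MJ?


E = m * 846 / (eta * 1000)
= 1810.08 * 846 / (0.5585 * 1000)
= 2741.8580 MJ

2741.8580 MJ


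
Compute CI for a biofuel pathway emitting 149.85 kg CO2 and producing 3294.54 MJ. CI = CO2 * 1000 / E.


CI = CO2 * 1000 / E
= 149.85 * 1000 / 3294.54
= 45.4843 g CO2/MJ

45.4843 g CO2/MJ


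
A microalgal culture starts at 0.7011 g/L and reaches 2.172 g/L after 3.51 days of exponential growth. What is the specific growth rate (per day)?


mu = ln(X2/X1) / dt
= ln(2.172/0.7011) / 3.51
= 0.3222 per day

0.3222 per day


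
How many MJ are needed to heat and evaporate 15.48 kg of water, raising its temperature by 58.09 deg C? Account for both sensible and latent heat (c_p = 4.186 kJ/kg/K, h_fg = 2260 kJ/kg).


E = m_water * (4.186 * dT + 2260) / 1000
= 15.48 * (4.186 * 58.09 + 2260) / 1000
= 38.7490 MJ

38.7490 MJ


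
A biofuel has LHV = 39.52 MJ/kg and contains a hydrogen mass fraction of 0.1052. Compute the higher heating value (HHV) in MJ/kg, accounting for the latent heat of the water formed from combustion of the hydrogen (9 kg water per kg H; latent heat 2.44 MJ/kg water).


HHV = LHV + H_frac * 9 * 2.44
= 39.52 + 0.1052 * 9 * 2.44
= 41.8302 MJ/kg

41.8302 MJ/kg


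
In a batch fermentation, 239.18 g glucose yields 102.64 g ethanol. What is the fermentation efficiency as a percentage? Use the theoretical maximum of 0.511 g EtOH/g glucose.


Fermentation efficiency = (actual / (0.511 * glucose)) * 100
= (102.64 / (0.511 * 239.18)) * 100
= 83.9790%

83.9790%


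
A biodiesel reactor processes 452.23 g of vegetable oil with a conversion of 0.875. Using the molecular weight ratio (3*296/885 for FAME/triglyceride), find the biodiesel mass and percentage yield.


m_FAME = oil * conv * (3 * 296 / 885) = oil * conv * (888/885)
= 452.23 * 0.875 * 888 / 885
= 397.0426 g
Y = m_FAME / oil * 100 = conv * (888/885) * 100
= 0.875 * 888 / 885 * 100
= 87.80%

397.0426 g FAME; Y = 87.80%


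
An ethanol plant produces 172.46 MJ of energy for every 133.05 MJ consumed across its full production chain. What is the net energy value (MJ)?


NEV = E_out - E_in
= 172.46 - 133.05
= 39.4100 MJ

39.4100 MJ


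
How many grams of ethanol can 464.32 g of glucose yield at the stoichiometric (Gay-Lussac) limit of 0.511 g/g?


Theoretical ethanol yield: m_EtOH = 0.511 * m_glucose
m_EtOH = 0.511 * 464.32 = 237.2675 g

237.2675 g


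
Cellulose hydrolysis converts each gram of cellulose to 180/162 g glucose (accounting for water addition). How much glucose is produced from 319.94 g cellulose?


glucose = cellulose * 180/162
= 319.94 * 180/162
= 355.4889 g

355.4889 g


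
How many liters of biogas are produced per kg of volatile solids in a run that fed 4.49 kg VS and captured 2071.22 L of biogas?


Y = V / VS
= 2071.22 / 4.49
= 461.2962 L/kg VS

461.2962 L/kg VS


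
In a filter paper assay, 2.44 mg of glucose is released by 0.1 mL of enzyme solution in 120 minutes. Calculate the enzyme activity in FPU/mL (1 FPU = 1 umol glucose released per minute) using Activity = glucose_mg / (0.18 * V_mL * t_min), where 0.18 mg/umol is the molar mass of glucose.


Activity = glucose_mg / (0.18 mg/umol * V_mL * t_min)
= 2.44 / (0.18 * 0.1 * 120)
= 1.1296 FPU/mL

1.1296 FPU/mL


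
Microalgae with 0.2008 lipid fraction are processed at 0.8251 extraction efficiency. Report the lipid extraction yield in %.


Y = lipid_content * extraction_eff * 100
= 0.2008 * 0.8251 * 100
= 16.5680%

16.5680%


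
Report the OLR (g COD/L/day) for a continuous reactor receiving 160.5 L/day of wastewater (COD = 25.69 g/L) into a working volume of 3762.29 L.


OLR = Q * S / V
= 160.5 * 25.69 / 3762.29
= 1.0959 g/L/day

1.0959 g/L/day


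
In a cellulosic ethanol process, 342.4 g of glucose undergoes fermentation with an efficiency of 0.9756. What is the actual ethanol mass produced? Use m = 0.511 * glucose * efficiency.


Actual ethanol: m = 0.511 * 342.4 * 0.9756
m = 170.6972 g

170.6972 g


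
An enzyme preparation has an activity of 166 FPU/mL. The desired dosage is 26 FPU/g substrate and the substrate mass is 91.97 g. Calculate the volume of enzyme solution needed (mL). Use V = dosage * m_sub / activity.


V = dosage * m_sub / activity
V = 26 * 91.97 / 166
V = 14.4049 mL

14.4049 mL


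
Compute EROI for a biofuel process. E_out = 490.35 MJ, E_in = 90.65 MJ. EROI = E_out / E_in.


EROI = E_out / E_in
= 490.35 / 90.65
= 5.4093

5.4093


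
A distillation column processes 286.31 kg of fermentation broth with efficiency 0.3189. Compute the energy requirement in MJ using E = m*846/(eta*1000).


E = m * 846 / (eta * 1000)
= 286.31 * 846 / (0.3189 * 1000)
= 759.5430 MJ

759.5430 MJ


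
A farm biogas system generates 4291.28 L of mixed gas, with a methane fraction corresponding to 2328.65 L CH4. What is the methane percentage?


CH4% = V_CH4 / V_total * 100
= 2328.65 / 4291.28 * 100
= 54.2647%

54.2647%


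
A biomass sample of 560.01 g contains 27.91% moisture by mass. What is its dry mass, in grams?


Wd = Ww * (1 - MC/100)
= 560.01 * (1 - 27.91/100)
= 403.7112 g

403.7112 g


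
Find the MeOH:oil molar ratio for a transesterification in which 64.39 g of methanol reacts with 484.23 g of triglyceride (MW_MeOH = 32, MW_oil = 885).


Molar ratio = n_MeOH / n_oil = (MeOH/32) / (oil/885) = (MeOH * 885) / (32 * oil)
= (64.39 * 885) / (32 * 484.23)
= 3.6776

3.6776


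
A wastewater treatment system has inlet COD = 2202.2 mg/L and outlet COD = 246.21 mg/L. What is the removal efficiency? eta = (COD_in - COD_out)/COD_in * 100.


eta = (COD_in - COD_out) / COD_in * 100
= (2202.2 - 246.21) / 2202.2 * 100
= 88.8198%

88.8198%


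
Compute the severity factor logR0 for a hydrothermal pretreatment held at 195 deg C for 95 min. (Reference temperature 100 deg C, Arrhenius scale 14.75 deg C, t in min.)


logR0 = log10(t * exp((T - 100) / 14.75))
= log10(95 * exp((195 - 100) / 14.75))
= 4.7749

4.7749


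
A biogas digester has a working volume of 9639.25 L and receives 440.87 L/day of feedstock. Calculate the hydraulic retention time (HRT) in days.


HRT = V / Q
= 9639.25 / 440.87
= 21.8642 days

21.8642 days


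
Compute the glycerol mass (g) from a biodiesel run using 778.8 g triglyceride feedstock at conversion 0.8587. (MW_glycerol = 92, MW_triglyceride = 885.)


glycerol = oil * conv * (92/885)
= 778.8 * 0.8587 * 92 / 885
= 69.5204 g

69.5204 g


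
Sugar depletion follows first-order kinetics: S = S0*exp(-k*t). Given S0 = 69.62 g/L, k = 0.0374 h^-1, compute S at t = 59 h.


S = S0 * exp(-k * t)
S = 69.62 * exp(-0.0374 * 59)
S = 7.6634 g/L

7.6634 g/L


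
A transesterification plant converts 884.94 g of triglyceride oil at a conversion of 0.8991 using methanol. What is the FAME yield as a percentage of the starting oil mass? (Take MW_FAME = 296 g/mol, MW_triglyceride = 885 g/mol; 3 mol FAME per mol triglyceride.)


m_FAME = oil * conv * (3 * 296 / 885) = oil * conv * (888/885)
= 884.94 * 0.8991 * 888 / 885
= 798.3467 g
Y = m_FAME / oil * 100 = conv * (888/885) * 100
= 0.8991 * 888 / 885 * 100
= 90.21%

90.21%


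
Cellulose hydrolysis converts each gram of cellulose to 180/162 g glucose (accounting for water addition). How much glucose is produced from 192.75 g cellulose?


glucose = cellulose * 180/162
= 192.75 * 180/162
= 214.1667 g

214.1667 g


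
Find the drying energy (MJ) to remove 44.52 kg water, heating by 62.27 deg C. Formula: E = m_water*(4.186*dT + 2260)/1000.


E = m_water * (4.186 * dT + 2260) / 1000
= 44.52 * (4.186 * 62.27 + 2260) / 1000
= 112.2199 MJ

112.2199 MJ


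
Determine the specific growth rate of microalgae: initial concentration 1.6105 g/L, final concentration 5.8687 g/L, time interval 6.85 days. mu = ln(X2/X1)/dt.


mu = ln(X2/X1) / dt
= ln(5.8687/1.6105) / 6.85
= 0.1888 per day

0.1888 per day


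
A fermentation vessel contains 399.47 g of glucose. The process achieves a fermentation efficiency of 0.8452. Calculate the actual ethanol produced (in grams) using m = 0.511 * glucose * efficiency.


Actual ethanol: m = 0.511 * 399.47 * 0.8452
m = 172.5300 g

172.5300 g


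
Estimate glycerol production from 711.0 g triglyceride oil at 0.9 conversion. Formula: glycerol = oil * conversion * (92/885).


glycerol = oil * conv * (92/885)
= 711.0 * 0.9 * 92 / 885
= 66.5207 g

66.5207 g


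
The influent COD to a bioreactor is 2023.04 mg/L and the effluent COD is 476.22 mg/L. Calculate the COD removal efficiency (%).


eta = (COD_in - COD_out) / COD_in * 100
= (2023.04 - 476.22) / 2023.04 * 100
= 76.4602%

76.4602%


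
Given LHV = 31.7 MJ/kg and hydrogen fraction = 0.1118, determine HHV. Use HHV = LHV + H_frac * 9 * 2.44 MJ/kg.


HHV = LHV + H_frac * 9 * 2.44
= 31.7 + 0.1118 * 9 * 2.44
= 34.1551 MJ/kg

34.1551 MJ/kg


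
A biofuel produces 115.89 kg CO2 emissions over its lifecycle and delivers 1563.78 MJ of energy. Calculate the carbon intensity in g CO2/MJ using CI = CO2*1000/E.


CI = CO2 * 1000 / E
= 115.89 * 1000 / 1563.78
= 74.1089 g CO2/MJ

74.1089 g CO2/MJ


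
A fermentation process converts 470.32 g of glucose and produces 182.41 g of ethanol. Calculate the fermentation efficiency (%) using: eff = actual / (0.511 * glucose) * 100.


Fermentation efficiency = (actual / (0.511 * glucose)) * 100
= (182.41 / (0.511 * 470.32)) * 100
= 75.8987%

75.8987%


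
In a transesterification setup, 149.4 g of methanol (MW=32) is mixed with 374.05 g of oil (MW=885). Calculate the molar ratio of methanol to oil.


Molar ratio = n_MeOH / n_oil = (MeOH/32) / (oil/885) = (MeOH * 885) / (32 * oil)
= (149.4 * 885) / (32 * 374.05)
= 11.0462

11.0462


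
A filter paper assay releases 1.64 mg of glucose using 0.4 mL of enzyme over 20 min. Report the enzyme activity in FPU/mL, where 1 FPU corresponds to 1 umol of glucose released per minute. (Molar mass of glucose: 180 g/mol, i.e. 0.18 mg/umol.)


Activity = glucose_mg / (0.18 mg/umol * V_mL * t_min)
= 1.64 / (0.18 * 0.4 * 20)
= 1.1389 FPU/mL

1.1389 FPU/mL


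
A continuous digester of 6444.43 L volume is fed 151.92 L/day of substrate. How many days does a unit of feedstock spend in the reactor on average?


HRT = V / Q
= 6444.43 / 151.92
= 42.4199 days

42.4199 days


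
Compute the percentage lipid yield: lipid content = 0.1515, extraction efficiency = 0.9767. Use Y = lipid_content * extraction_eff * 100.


Y = lipid_content * extraction_eff * 100
= 0.1515 * 0.9767 * 100
= 14.7970%

14.7970%


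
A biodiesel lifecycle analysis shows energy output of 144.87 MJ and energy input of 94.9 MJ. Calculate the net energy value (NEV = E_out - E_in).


NEV = E_out - E_in
= 144.87 - 94.9
= 49.9700 MJ

49.9700 MJ


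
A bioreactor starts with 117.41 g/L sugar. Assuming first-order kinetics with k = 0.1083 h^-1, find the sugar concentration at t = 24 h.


S = S0 * exp(-k * t)
S = 117.41 * exp(-0.1083 * 24)
S = 8.7274 g/L

8.7274 g/L


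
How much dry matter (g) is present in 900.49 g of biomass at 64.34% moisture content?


Wd = Ww * (1 - MC/100)
= 900.49 * (1 - 64.34/100)
= 321.1147 g

321.1147 g


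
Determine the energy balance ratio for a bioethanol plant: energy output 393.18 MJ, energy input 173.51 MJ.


EROI = E_out / E_in
= 393.18 / 173.51
= 2.2660

2.2660


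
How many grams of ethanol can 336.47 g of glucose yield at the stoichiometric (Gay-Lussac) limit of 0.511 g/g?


Theoretical ethanol yield: m_EtOH = 0.511 * m_glucose
m_EtOH = 0.511 * 336.47 = 171.9362 g

171.9362 g


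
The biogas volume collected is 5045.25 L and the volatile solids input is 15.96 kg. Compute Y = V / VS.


Y = V / VS
= 5045.25 / 15.96
= 316.1184 L/kg VS

316.1184 L/kg VS


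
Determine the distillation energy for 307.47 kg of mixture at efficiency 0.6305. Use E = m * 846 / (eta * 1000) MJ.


E = m * 846 / (eta * 1000)
= 307.47 * 846 / (0.6305 * 1000)
= 412.5609 MJ

412.5609 MJ


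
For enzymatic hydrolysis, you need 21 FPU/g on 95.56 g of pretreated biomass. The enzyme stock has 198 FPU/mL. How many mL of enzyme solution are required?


V = dosage * m_sub / activity
V = 21 * 95.56 / 198
V = 10.1352 mL

10.1352 mL


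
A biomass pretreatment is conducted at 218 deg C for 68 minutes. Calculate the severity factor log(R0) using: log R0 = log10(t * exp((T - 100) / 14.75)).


logR0 = log10(t * exp((T - 100) / 14.75))
= log10(68 * exp((218 - 100) / 14.75))
= 5.3069

5.3069


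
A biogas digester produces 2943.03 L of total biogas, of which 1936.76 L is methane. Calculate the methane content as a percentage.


CH4% = V_CH4 / V_total * 100
= 1936.76 / 2943.03 * 100
= 65.8084%

65.8084%


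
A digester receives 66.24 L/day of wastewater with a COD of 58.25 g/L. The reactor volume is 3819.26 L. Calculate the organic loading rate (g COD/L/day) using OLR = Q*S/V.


OLR = Q * S / V
= 66.24 * 58.25 / 3819.26
= 1.0103 g/L/day

1.0103 g/L/day


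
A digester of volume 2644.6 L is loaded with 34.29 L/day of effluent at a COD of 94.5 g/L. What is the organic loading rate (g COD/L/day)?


OLR = Q * S / V
= 34.29 * 94.5 / 2644.6
= 1.2253 g/L/day

1.2253 g/L/day


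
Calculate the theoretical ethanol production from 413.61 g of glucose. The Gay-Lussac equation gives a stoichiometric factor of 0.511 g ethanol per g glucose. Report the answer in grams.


Theoretical ethanol yield: m_EtOH = 0.511 * m_glucose
m_EtOH = 0.511 * 413.61 = 211.3547 g

211.3547 g


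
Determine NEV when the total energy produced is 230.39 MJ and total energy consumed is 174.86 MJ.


NEV = E_out - E_in
= 230.39 - 174.86
= 55.5300 MJ

55.5300 MJ


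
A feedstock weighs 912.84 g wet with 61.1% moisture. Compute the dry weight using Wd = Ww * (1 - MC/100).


Wd = Ww * (1 - MC/100)
= 912.84 * (1 - 61.1/100)
= 355.0948 g

355.0948 g


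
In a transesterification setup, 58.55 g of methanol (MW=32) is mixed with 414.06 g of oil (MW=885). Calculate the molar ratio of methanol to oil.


Molar ratio = n_MeOH / n_oil = (MeOH/32) / (oil/885) = (MeOH * 885) / (32 * oil)
= (58.55 * 885) / (32 * 414.06)
= 3.9107

3.9107


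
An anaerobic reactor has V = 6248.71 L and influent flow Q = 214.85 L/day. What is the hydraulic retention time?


HRT = V / Q
= 6248.71 / 214.85
= 29.0841 days

29.0841 days


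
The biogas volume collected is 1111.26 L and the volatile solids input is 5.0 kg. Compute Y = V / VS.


Y = V / VS
= 1111.26 / 5.0
= 222.2520 L/kg VS

222.2520 L/kg VS


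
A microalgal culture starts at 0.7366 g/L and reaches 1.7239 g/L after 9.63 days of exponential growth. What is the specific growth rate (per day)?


mu = ln(X2/X1) / dt
= ln(1.7239/0.7366) / 9.63
= 0.0883 per day

0.0883 per day


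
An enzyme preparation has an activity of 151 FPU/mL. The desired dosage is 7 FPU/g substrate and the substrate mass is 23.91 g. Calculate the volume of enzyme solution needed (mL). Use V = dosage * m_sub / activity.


V = dosage * m_sub / activity
V = 7 * 23.91 / 151
V = 1.1084 mL

1.1084 mL


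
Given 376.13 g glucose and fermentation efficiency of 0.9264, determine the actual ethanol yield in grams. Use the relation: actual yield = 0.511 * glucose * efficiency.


Actual ethanol: m = 0.511 * 376.13 * 0.9264
m = 178.0563 g

178.0563 g


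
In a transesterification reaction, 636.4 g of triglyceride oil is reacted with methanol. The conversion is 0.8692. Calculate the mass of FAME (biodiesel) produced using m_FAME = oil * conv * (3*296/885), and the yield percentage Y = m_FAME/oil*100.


m_FAME = oil * conv * (3 * 296 / 885) = oil * conv * (888/885)
= 636.4 * 0.8692 * 888 / 885
= 555.0340 g
Y = m_FAME / oil * 100 = conv * (888/885) * 100
= 0.8692 * 888 / 885 * 100
= 87.21%

555.0340 g FAME; Y = 87.21%


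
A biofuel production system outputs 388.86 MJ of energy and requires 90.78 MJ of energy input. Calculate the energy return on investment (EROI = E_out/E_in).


EROI = E_out / E_in
= 388.86 / 90.78
= 4.2835

4.2835


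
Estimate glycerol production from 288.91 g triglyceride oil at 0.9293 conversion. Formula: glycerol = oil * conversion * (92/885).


glycerol = oil * conv * (92/885)
= 288.91 * 0.9293 * 92 / 885
= 27.9102 g

27.9102 g


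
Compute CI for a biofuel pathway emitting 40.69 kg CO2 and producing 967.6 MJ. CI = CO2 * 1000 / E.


CI = CO2 * 1000 / E
= 40.69 * 1000 / 967.6
= 42.0525 g CO2/MJ

42.0525 g CO2/MJ


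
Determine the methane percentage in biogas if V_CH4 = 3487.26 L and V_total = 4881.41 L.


CH4% = V_CH4 / V_total * 100
= 3487.26 / 4881.41 * 100
= 71.4396%

71.4396%


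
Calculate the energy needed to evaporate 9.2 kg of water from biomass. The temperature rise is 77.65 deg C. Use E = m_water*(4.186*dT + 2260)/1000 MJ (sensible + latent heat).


E = m_water * (4.186 * dT + 2260) / 1000
= 9.2 * (4.186 * 77.65 + 2260) / 1000
= 23.7824 MJ

23.7824 MJ


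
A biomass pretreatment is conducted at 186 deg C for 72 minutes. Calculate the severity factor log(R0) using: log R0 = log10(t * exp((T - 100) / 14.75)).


logR0 = log10(t * exp((T - 100) / 14.75))
= log10(72 * exp((186 - 100) / 14.75))
= 4.3895

4.3895


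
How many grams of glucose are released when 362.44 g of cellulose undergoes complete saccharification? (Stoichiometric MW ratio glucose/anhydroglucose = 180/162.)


glucose = cellulose * 180/162
= 362.44 * 180/162
= 402.7111 g

402.7111 g


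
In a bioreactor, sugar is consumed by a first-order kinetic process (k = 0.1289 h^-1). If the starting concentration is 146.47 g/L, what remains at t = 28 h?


S = S0 * exp(-k * t)
S = 146.47 * exp(-0.1289 * 28)
S = 3.9655 g/L

3.9655 g/L


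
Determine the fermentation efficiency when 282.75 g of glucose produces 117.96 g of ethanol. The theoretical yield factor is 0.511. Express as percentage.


Fermentation efficiency = (actual / (0.511 * glucose)) * 100
= (117.96 / (0.511 * 282.75)) * 100
= 81.6416%

81.6416%


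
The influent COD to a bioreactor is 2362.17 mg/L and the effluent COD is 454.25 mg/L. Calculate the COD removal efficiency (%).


eta = (COD_in - COD_out) / COD_in * 100
= (2362.17 - 454.25) / 2362.17 * 100
= 80.7698%

80.7698%


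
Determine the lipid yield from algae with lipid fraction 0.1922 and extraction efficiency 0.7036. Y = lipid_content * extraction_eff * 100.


Y = lipid_content * extraction_eff * 100
= 0.1922 * 0.7036 * 100
= 13.5232%

13.5232%


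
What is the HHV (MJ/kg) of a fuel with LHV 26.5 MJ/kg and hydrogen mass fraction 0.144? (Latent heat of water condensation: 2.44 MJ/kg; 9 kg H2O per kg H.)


HHV = LHV + H_frac * 9 * 2.44
= 26.5 + 0.144 * 9 * 2.44
= 29.6622 MJ/kg

29.6622 MJ/kg


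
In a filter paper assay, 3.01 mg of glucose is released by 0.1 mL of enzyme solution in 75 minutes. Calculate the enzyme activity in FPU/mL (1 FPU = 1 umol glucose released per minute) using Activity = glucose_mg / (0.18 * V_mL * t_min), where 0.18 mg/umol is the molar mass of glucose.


Activity = glucose_mg / (0.18 mg/umol * V_mL * t_min)
= 3.01 / (0.18 * 0.1 * 75)
= 2.2296 FPU/mL

2.2296 FPU/mL


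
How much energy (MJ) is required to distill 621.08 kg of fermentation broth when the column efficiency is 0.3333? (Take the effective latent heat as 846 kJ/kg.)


E = m * 846 / (eta * 1000)
= 621.08 * 846 / (0.3333 * 1000)
= 1576.4587 MJ

1576.4587 MJ


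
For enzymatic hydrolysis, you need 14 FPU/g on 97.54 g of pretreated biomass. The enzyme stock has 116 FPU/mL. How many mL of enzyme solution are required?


V = dosage * m_sub / activity
V = 14 * 97.54 / 116
V = 11.7721 mL

11.7721 mL


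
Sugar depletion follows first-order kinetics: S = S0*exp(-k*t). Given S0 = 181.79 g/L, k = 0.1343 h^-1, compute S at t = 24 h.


S = S0 * exp(-k * t)
S = 181.79 * exp(-0.1343 * 24)
S = 7.2402 g/L

7.2402 g/L


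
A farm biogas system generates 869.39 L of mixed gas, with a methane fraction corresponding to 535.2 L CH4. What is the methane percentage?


CH4% = V_CH4 / V_total * 100
= 535.2 / 869.39 * 100
= 61.5604%

61.5604%


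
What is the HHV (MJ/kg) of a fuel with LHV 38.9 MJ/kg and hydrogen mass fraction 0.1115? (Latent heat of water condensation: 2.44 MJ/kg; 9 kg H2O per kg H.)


HHV = LHV + H_frac * 9 * 2.44
= 38.9 + 0.1115 * 9 * 2.44
= 41.3485 MJ/kg

41.3485 MJ/kg


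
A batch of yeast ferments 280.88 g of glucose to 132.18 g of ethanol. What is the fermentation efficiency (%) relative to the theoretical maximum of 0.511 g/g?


Fermentation efficiency = (actual / (0.511 * glucose)) * 100
= (132.18 / (0.511 * 280.88)) * 100
= 92.0925%

92.0925%


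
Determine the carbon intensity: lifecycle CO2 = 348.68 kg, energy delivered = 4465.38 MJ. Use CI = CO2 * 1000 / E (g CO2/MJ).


CI = CO2 * 1000 / E
= 348.68 * 1000 / 4465.38
= 78.0852 g CO2/MJ

78.0852 g CO2/MJ


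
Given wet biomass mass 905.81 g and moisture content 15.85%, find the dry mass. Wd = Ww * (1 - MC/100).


Wd = Ww * (1 - MC/100)
= 905.81 * (1 - 15.85/100)
= 762.2391 g

762.2391 g


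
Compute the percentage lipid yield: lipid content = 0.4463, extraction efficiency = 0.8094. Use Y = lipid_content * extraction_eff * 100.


Y = lipid_content * extraction_eff * 100
= 0.4463 * 0.8094 * 100
= 36.1235%

36.1235%


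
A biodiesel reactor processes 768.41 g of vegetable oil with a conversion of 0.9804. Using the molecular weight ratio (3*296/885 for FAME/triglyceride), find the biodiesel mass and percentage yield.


m_FAME = oil * conv * (3 * 296 / 885) = oil * conv * (888/885)
= 768.41 * 0.9804 * 888 / 885
= 755.9029 g
Y = m_FAME / oil * 100 = conv * (888/885) * 100
= 0.9804 * 888 / 885 * 100
= 98.37%

755.9029 g FAME; Y = 98.37%


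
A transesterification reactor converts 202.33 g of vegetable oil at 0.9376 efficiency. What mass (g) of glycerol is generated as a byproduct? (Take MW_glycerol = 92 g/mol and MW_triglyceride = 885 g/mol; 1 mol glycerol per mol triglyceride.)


glycerol = oil * conv * (92/885)
= 202.33 * 0.9376 * 92 / 885
= 19.7207 g

19.7207 g


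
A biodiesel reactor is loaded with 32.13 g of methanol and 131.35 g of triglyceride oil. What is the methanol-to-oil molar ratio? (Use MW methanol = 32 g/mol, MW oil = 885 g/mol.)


Molar ratio = n_MeOH / n_oil = (MeOH/32) / (oil/885) = (MeOH * 885) / (32 * oil)
= (32.13 * 885) / (32 * 131.35)
= 6.7651

6.7651


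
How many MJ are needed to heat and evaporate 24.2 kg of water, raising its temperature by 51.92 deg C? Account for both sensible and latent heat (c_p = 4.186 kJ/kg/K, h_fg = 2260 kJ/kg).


E = m_water * (4.186 * dT + 2260) / 1000
= 24.2 * (4.186 * 51.92 + 2260) / 1000
= 59.9516 MJ

59.9516 MJ
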